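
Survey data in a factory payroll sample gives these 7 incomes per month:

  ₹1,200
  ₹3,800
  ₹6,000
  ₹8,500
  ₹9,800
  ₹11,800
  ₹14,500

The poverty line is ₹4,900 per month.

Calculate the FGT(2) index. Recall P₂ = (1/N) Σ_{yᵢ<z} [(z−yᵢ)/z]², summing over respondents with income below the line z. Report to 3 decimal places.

0.089

Poor units: ₹1,200, ₹3,800 (q = 2 of N = 7).
Shortfall ratios: (4900−1200)/4900 = 0.7551; (4900−3800)/4900 = 0.2245.
Squared: 0.5702; 0.0504.
Sum = 0.620575; P₂ = 0.620575 / 7 = 0.089.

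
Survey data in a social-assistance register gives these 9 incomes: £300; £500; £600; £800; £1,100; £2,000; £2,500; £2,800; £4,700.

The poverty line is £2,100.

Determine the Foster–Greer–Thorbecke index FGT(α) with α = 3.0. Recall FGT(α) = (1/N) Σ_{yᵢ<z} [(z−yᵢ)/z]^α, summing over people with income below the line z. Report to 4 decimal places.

Below z: £300, £500, £600, £800, £1,100, £2,000 (q = 6 of N = 9).
Shortfall ratios: (2100−300)/2100 = 0.8571; (2100−500)/2100 = 0.7619; (2100−600)/2100 = 0.7143; (2100−800)/2100 = 0.6190; (2100−1100)/2100 = 0.4762; (2100−2000)/2100 = 0.0476.
Raised to α = 3.0: 0.62974; 0.44228; 0.36443; 0.23723; 0.10798; 0.00011.
Sum = 1.781773; FGT(3.0) = 1.781773 / 9 = 0.1980.

0.1980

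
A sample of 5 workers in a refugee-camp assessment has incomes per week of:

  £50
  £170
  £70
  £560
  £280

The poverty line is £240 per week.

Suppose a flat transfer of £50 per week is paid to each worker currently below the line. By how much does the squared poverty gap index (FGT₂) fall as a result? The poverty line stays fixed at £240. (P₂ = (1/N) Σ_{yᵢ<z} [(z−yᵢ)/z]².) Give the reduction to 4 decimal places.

Before: below the line — £50, £70, £170; squared poverty gap index (FGT₂) = 0.242708.
After the £50 transfer: below the line — £100, £120, £220; squared poverty gap index (FGT₂) = 0.119444.
Reduction = 0.242708 − 0.119444 = 0.1233.

0.1233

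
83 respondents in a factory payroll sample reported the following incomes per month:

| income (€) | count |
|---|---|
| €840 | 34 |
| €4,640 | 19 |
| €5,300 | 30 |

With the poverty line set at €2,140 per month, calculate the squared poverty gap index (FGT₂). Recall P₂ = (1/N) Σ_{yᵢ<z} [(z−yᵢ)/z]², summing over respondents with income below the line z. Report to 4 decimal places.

0.1512

Below z: 34×€840 (q = 34 of N = 83).
Normalized shortfalls: (2140−840)/2140 = 0.6075 (×34).
Squared: 0.3690 (×34).
Sum = 12.546947; P₂ = 12.546947 / 83 = 0.1512.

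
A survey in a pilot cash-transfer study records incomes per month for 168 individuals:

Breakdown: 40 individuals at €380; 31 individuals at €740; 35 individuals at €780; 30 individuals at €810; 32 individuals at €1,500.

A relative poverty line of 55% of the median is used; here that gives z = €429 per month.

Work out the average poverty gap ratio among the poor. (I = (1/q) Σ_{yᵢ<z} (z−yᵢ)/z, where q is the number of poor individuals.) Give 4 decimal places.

0.1142

Below z: 40×€380 (q = 40 of N = 168).
Relative gaps: 0.1142 (×40); sum = 4.568765.
The income-gap ratio divides by q (the poor only): 4.568765 / 40 = 0.1142.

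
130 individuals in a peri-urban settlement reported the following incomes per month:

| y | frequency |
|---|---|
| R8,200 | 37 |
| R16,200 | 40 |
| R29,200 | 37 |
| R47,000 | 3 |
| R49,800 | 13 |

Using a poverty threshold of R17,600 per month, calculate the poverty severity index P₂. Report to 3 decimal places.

0.083

Below z: 37×R8,200, 40×R16,200 (q = 77 of N = 130).
Normalized shortfalls: (17600−8200)/17600 = 0.5341 (×37); (17600−16200)/17600 = 0.0795 (×40).
Squared: 0.2853 (×37); 0.0063 (×40).
Sum = 10.807464; P₂ = 10.807464 / 130 = 0.083.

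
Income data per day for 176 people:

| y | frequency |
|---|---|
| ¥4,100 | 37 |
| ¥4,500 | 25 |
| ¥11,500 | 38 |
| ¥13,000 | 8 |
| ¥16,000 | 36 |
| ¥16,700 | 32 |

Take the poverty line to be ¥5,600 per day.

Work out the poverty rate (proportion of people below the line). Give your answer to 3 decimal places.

0.352

62 of the 176 people have income below ¥5,600.
H = 62/176 = 0.352.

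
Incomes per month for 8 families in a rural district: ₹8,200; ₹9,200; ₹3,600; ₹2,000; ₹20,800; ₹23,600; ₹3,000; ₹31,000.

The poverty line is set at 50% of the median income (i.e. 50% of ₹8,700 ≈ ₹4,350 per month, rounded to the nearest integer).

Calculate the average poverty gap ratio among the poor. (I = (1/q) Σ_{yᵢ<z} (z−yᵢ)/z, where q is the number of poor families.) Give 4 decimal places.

0.3410

Poor units: ₹2,000, ₹3,000, ₹3,600 (q = 3 of N = 8).
Relative gaps: 0.5402, 0.3103, 0.1724; sum = 1.022989.
I averages over the q = 3 poor units only: 1.022989 / 3 = 0.3410.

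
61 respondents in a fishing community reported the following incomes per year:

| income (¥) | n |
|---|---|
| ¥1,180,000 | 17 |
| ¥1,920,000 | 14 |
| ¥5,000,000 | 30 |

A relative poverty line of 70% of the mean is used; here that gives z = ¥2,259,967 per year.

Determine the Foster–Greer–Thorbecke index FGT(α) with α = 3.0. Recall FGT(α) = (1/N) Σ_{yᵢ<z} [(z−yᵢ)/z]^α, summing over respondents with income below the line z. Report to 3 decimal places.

0.031

Incomes under z: 17×¥1,180,000, 14×¥1,920,000 (q = 31 of N = 61).
Normalized shortfalls: (2259967−1180000)/2259967 = 0.4779 (×17); (2259967−1920000)/2259967 = 0.1504 (×14).
Raised to α = 3.0: 0.10913 (×17); 0.00340 (×14).
Sum = 1.902786; FGT(3.0) = 1.902786 / 61 = 0.031.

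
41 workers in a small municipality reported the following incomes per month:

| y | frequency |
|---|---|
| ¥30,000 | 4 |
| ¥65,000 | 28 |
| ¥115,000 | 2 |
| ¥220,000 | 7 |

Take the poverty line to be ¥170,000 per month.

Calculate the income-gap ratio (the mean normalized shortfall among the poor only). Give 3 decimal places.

Poor units: 4×¥30,000, 28×¥65,000, 2×¥115,000 (q = 34 of N = 41).
Relative gaps: 0.8235 (×4), 0.6176 (×28), 0.3235 (×2); sum = 21.235294.
I averages over the q = 34 poor units only: 21.235294 / 34 = 0.625.

0.625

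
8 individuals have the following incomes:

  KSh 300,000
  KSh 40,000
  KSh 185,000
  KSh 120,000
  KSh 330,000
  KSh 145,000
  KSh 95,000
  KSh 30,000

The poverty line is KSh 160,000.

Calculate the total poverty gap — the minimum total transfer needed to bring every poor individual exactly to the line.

Below z: KSh 30,000, KSh 40,000, KSh 95,000, KSh 120,000, KSh 145,000 (q = 5 of N = 8).
Individual gaps: 160000−30000 = 130000; 160000−40000 = 120000; 160000−95000 = 65000; 160000−120000 = 40000; 160000−145000 = 15000.
Aggregate gap = KSh 370,000.

KSh 370,000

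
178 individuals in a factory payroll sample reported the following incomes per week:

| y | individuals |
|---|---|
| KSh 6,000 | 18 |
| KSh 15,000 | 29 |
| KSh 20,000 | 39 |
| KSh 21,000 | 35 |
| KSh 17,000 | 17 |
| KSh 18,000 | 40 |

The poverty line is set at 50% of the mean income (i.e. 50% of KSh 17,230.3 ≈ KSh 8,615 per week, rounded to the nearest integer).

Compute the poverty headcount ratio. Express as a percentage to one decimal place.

10.1%

18 of the 178 individuals have income below KSh 8,615.
H = 18/178 = 10.1%.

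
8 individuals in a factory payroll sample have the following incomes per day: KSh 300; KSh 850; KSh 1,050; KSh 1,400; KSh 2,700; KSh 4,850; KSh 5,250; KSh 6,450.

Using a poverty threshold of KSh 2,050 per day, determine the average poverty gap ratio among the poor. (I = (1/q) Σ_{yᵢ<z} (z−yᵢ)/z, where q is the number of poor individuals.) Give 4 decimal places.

Poor units: KSh 300, KSh 850, KSh 1,050, KSh 1,400 (q = 4 of N = 8).
Relative gaps: 0.8537, 0.5854, 0.4878, 0.3171; sum = 2.243902.
The income-gap ratio divides by q (the poor only): 2.243902 / 4 = 0.5610.

0.5610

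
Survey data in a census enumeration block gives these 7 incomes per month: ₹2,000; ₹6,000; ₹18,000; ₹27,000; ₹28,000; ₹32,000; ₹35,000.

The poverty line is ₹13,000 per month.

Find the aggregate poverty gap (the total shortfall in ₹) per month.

Incomes under z: ₹2,000, ₹6,000 (q = 2 of N = 7).
Individual gaps: 13000−2000 = 11000; 13000−6000 = 7000.
Aggregate gap = ₹18,000.

₹18,000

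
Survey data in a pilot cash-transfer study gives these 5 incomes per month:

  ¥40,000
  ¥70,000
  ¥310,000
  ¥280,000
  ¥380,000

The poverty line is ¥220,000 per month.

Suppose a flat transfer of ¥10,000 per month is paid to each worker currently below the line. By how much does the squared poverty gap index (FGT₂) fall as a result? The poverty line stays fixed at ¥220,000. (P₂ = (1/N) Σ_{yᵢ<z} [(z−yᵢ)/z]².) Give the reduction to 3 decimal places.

Before: below the line — ¥40,000, ¥70,000; squared poverty gap index (FGT₂) = 0.22686.
After the ¥10,000 transfer: below the line — ¥50,000, ¥80,000; squared poverty gap index (FGT₂) = 0.20041.
Reduction = 0.22686 − 0.20041 = 0.026.

0.026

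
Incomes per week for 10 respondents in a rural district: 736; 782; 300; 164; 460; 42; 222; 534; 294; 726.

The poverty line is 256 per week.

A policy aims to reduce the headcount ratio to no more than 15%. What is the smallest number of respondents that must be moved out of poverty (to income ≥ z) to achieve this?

Currently q = 3 of N = 10 are below the line (H = 0.300).
A headcount ratio of at most 15% allows at most ⌊0.15 × 10⌋ = 1 poor respondents.
So at least 3 − 1 = 2 must be lifted.

2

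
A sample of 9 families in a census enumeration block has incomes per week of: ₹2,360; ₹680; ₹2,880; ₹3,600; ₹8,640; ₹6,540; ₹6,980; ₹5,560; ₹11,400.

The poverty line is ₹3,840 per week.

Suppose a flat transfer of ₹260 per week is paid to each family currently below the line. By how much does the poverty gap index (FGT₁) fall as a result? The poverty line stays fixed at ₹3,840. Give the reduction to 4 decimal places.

0.0295

Before: below the line — ₹680, ₹2,360, ₹2,880, ₹3,600; poverty gap index (FGT₁) = 0.168981.
After the ₹260 transfer: below the line — ₹940, ₹2,620, ₹3,140; poverty gap index (FGT₁) = 0.139468.
Reduction = 0.168981 − 0.139468 = 0.0295.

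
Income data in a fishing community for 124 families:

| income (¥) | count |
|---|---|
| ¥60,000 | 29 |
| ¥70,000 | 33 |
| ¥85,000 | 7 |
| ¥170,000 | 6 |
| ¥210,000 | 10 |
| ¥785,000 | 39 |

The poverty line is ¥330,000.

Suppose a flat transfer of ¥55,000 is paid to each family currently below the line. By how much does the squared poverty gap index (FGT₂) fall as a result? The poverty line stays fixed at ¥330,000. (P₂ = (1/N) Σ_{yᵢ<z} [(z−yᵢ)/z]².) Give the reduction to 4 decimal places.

Before: below the line — 29×¥60,000, 33×¥70,000, 7×¥85,000, 6×¥170,000, 10×¥210,000; squared poverty gap index (FGT₂) = 0.374913.
After the ¥55,000 transfer: below the line — 29×¥115,000, 33×¥125,000, 7×¥140,000, 6×¥225,000, 10×¥265,000; squared poverty gap index (FGT₂) = 0.228713.
Reduction = 0.374913 − 0.228713 = 0.1462.

0.1462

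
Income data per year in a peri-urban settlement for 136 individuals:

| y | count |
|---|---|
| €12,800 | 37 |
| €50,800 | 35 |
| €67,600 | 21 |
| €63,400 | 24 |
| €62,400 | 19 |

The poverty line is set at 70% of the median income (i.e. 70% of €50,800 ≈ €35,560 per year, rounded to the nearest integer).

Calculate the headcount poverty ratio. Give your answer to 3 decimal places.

37 of the 136 individuals have income below €35,560.
H = 37/136 = 0.272.

0.272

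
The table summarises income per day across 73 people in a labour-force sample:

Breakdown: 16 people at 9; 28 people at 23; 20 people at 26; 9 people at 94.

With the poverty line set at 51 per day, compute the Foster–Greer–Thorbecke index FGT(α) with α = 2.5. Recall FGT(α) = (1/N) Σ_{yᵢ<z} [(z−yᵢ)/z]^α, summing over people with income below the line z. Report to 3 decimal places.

0.267

Below z: 16×9, 28×23, 20×26 (q = 64 of N = 73).
Normalized shortfalls: (51−9)/51 = 0.8235 (×16); (51−23)/51 = 0.5490 (×28); (51−26)/51 = 0.4902 (×20).
Raised to α = 2.5: 0.61546 (×16); 0.22334 (×28); 0.16824 (×20).
Sum = 19.465642; FGT(2.5) = 19.465642 / 73 = 0.267.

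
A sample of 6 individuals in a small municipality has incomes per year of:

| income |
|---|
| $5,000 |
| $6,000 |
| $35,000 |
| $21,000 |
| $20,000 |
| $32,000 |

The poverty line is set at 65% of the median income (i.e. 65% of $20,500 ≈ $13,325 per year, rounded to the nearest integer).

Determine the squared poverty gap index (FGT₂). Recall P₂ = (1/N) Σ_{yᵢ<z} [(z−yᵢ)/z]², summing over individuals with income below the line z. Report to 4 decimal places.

Below the line: $5,000, $6,000 (q = 2 of N = 6).
Normalized shortfalls: (13325−5000)/13325 = 0.6248; (13325−6000)/13325 = 0.5497.
Squared: 0.3903; 0.3022.
Sum = 0.692522; P₂ = 0.692522 / 6 = 0.1154.

0.1154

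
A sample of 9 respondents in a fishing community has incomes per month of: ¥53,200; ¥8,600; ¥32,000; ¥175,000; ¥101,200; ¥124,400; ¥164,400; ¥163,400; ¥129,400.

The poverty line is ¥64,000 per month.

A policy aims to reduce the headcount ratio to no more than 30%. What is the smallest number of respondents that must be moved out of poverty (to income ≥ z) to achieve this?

1

3 of the 9 respondents are poor, so H = 3/9 = 0.333.
A headcount ratio of at most 30% allows at most ⌊0.30 × 9⌋ = 2 poor respondents.
So at least 3 − 2 = 1 must be lifted.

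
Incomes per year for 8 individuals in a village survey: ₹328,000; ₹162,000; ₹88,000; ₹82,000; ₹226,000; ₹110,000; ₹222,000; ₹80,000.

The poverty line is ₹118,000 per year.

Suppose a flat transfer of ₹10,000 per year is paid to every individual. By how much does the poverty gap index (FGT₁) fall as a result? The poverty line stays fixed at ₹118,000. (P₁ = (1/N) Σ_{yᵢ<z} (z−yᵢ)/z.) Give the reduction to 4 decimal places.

Before: below the line — ₹80,000, ₹82,000, ₹88,000, ₹110,000; poverty gap index (FGT₁) = 0.118644.
After the ₹10,000 transfer: below the line — ₹90,000, ₹92,000, ₹98,000; poverty gap index (FGT₁) = 0.078390.
Reduction = 0.118644 − 0.078390 = 0.0403.

0.0403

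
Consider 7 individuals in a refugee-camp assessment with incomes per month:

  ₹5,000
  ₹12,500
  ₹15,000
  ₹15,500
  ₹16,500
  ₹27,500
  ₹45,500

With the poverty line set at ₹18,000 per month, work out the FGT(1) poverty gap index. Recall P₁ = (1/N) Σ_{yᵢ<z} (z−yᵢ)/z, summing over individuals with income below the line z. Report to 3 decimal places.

0.202

Below z: ₹5,000, ₹12,500, ₹15,000, ₹15,500, ₹16,500 (q = 5 of N = 7).
Normalized shortfalls: (18000−5000)/18000 = 0.7222; (18000−12500)/18000 = 0.3056; (18000−15000)/18000 = 0.1667; (18000−15500)/18000 = 0.1389; (18000−16500)/18000 = 0.0833.
Σ = 1.416667. Dividing by the full population N = 7 gives P₁ = 0.202.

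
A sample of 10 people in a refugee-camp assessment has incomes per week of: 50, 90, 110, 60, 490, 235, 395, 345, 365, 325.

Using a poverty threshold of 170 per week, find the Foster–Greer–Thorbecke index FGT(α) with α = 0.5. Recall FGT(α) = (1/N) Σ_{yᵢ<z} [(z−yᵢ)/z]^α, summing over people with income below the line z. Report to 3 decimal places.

Below z: 50, 60, 90, 110 (q = 4 of N = 10).
Relative gaps: (170−50)/170 = 0.7059; (170−60)/170 = 0.6471; (170−90)/170 = 0.4706; (170−110)/170 = 0.3529.
Raised to α = 0.5: 0.84017; 0.80440; 0.68599; 0.59409.
Sum = 2.924651; FGT(0.5) = 2.924651 / 10 = 0.292.

0.292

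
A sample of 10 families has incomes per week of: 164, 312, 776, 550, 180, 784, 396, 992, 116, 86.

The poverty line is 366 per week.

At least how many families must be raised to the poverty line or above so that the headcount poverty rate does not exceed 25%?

3

5 of the 10 families are poor, so H = 5/10 = 0.500.
A headcount ratio of at most 25% allows at most ⌊0.25 × 10⌋ = 2 poor families.
So at least 5 − 2 = 3 must be lifted.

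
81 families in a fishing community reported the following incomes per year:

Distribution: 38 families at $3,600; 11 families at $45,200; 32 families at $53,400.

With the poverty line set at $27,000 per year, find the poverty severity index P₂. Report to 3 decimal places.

Below the line: 38×$3,600 (q = 38 of N = 81).
Gap ratios (z−y)/z: (27000−3600)/27000 = 0.8667 (×38).
Squared: 0.7511 (×38).
Sum = 28.542222; P₂ = 28.542222 / 81 = 0.352.

0.352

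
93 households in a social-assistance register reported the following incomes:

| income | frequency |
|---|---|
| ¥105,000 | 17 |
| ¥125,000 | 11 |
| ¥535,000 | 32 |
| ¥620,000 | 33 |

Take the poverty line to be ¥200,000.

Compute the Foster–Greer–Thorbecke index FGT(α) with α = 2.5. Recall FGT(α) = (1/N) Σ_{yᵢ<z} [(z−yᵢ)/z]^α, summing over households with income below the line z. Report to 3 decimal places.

Poor units: 17×¥105,000, 11×¥125,000 (q = 28 of N = 93).
Relative gaps: (200000−105000)/200000 = 0.4750 (×17); (200000−125000)/200000 = 0.3750 (×11).
Raised to α = 2.5: 0.15550 (×17); 0.08611 (×11).
Sum = 3.590786; FGT(2.5) = 3.590786 / 93 = 0.039.

0.039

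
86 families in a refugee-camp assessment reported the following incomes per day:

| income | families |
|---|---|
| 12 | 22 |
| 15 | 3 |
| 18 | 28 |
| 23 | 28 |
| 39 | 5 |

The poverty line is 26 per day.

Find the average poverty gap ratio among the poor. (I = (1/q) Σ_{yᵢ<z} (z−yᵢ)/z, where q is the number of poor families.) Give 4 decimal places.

0.3082

Incomes under z: 22×12, 3×15, 28×18, 28×23 (q = 81 of N = 86).
Relative gaps: 0.5385 (×22), 0.4231 (×3), 0.3077 (×28), 0.1154 (×28); sum = 24.961538.
I averages over the q = 81 poor units only: 24.961538 / 81 = 0.3082.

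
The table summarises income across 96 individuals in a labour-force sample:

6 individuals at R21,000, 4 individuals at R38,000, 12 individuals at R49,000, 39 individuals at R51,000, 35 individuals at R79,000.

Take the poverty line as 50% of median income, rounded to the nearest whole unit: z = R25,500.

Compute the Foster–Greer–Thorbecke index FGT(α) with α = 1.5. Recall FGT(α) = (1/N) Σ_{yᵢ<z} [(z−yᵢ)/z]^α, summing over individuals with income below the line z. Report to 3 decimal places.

Incomes under z: 6×R21,000 (q = 6 of N = 96).
Gap ratios (z−y)/z: (25500−21000)/25500 = 0.1765 (×6).
Raised to α = 1.5: 0.07413 (×6).
Sum = 0.444795; FGT(1.5) = 0.444795 / 96 = 0.005.

0.005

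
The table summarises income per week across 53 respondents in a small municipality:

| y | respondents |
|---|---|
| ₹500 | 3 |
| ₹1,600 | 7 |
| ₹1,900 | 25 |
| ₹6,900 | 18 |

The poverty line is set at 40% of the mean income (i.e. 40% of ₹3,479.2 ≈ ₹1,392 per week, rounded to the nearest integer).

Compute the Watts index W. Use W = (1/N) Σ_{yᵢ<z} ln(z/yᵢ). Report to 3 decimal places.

Poor units: 3×₹500 (q = 3 of N = 53).
ln(z/y) terms: ln(1392/500) = 1.0239 (×3).
W = 3.071666 / 53 = 0.058.

0.058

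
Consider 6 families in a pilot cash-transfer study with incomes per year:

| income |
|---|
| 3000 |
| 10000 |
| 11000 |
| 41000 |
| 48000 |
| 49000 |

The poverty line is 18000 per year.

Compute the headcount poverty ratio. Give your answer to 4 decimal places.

3 of the 6 families have income below 18000.
H = 3/6 = 0.5000.

0.5000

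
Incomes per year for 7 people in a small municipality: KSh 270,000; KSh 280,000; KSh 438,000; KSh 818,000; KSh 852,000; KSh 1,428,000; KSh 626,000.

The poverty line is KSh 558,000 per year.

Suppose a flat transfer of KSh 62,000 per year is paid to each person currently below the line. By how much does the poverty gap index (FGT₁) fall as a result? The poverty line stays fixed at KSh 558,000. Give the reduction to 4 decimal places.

Before: below the line — KSh 270,000, KSh 280,000, KSh 438,000; poverty gap index (FGT₁) = 0.175627.
After the KSh 62,000 transfer: below the line — KSh 332,000, KSh 342,000, KSh 500,000; poverty gap index (FGT₁) = 0.128008.
Reduction = 0.175627 − 0.128008 = 0.0476.

0.0476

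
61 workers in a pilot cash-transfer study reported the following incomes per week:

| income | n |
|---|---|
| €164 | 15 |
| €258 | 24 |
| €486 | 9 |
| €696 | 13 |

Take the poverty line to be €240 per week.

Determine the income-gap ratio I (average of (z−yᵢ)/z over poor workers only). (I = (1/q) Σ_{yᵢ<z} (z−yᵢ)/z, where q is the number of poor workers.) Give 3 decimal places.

0.317

Below the line: 15×€164 (q = 15 of N = 61).
Shortfall ratios (z−y)/z: 0.3167 (×15); sum = 4.750000.
The income-gap ratio divides by q (the poor only): 4.750000 / 15 = 0.317.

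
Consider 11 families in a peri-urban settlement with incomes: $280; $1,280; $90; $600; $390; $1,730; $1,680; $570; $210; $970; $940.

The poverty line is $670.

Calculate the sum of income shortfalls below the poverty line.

$1,880

Below z: $90, $210, $280, $390, $570, $600 (q = 6 of N = 11).
Individual gaps: 670−90 = 580; 670−210 = 460; 670−280 = 390; 670−390 = 280; 670−570 = 100; 670−600 = 70.
Aggregate gap = $1,880.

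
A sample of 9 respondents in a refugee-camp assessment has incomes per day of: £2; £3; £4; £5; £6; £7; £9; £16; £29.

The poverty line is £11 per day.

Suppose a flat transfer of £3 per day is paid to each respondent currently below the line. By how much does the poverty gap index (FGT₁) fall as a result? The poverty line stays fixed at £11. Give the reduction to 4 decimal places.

Before: below the line — £2, £3, £4, £5, £6, £7, £9; poverty gap index (FGT₁) = 0.414141.
After the £3 transfer: below the line — £5, £6, £7, £8, £9, £10; poverty gap index (FGT₁) = 0.212121.
Reduction = 0.414141 − 0.212121 = 0.2020.

0.2020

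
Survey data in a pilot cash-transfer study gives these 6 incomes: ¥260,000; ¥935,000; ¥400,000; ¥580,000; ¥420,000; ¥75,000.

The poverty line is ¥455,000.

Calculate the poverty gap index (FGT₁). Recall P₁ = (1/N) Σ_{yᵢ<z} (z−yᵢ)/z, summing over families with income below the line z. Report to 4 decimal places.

0.2436

Incomes under z: ¥75,000, ¥260,000, ¥400,000, ¥420,000 (q = 4 of N = 6).
Normalized shortfalls: (455000−75000)/455000 = 0.8352; (455000−260000)/455000 = 0.4286; (455000−400000)/455000 = 0.1209; (455000−420000)/455000 = 0.0769.
Sum of shortfalls = 1.461538; P₁ averages over all N: 1.461538 / 6 = 0.2436.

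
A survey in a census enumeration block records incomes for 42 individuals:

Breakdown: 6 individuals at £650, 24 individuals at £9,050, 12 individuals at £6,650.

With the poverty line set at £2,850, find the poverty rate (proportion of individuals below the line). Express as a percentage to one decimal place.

14.3%

6 of the 42 individuals have income below £2,850.
H = 6/42 = 14.3%.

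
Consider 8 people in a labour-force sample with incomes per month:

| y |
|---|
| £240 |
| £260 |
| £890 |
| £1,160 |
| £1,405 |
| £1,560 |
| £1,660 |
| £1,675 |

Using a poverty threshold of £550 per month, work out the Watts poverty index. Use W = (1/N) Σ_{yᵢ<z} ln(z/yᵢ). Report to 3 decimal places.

0.197

Incomes under z: £240, £260 (q = 2 of N = 8).
Log gaps: ln(550/240) = 0.8293; ln(550/260) = 0.7492.
W = 1.578516 / 8 = 0.197.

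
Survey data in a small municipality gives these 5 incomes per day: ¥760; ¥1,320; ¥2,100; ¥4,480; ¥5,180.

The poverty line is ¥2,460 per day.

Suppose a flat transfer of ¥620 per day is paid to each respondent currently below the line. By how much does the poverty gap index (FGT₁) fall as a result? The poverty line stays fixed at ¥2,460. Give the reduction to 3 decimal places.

0.130

Before: below the line — ¥760, ¥1,320, ¥2,100; poverty gap index (FGT₁) = 0.26016.
After the ¥620 transfer: below the line — ¥1,380, ¥1,940; poverty gap index (FGT₁) = 0.13008.
Reduction = 0.26016 − 0.13008 = 0.130.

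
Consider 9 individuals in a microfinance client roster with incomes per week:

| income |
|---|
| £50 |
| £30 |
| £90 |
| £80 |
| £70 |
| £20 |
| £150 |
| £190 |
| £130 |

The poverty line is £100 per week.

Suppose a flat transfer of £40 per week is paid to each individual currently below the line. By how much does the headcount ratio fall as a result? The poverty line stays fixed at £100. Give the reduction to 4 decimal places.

Before: below the line — £20, £30, £50, £70, £80, £90; headcount ratio = 0.666667.
After the £40 transfer: below the line — £60, £70, £90; headcount ratio = 0.333333.
Reduction = 0.666667 − 0.333333 = 0.3333.

0.3333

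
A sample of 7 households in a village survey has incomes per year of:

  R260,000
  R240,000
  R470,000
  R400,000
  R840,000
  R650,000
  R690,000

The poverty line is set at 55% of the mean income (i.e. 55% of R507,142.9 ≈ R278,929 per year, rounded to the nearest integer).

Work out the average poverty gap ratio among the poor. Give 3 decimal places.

0.104

Below z: R240,000, R260,000 (q = 2 of N = 7).
Relative gaps: 0.1396, 0.0679; sum = 0.207429.
I averages over the q = 2 poor units only: 0.207429 / 2 = 0.104.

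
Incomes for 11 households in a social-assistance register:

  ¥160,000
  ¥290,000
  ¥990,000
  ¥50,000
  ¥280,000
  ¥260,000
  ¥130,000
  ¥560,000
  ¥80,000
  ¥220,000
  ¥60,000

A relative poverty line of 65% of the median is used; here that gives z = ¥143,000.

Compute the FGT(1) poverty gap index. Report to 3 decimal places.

Below z: ¥50,000, ¥60,000, ¥80,000, ¥130,000 (q = 4 of N = 11).
Normalized shortfalls: (143000−50000)/143000 = 0.6503; (143000−60000)/143000 = 0.5804; (143000−80000)/143000 = 0.4406; (143000−130000)/143000 = 0.0909.
Sum of shortfalls = 1.762238; P₁ averages over all N: 1.762238 / 11 = 0.160.

0.160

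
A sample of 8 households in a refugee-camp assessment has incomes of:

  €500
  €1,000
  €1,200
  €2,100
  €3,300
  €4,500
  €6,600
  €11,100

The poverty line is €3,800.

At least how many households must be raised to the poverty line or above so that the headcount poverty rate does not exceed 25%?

Currently q = 5 of N = 8 are below the line (H = 0.625).
A headcount ratio of at most 25% allows at most ⌊0.25 × 8⌋ = 2 poor households.
So at least 5 − 2 = 3 must be lifted.

3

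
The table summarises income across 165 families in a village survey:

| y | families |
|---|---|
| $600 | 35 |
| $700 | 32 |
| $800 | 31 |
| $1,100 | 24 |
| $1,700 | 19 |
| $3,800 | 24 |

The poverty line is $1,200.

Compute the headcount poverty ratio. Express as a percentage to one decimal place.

122 of the 165 families have income below $1,200.
H = 122/165 = 73.9%.

73.9%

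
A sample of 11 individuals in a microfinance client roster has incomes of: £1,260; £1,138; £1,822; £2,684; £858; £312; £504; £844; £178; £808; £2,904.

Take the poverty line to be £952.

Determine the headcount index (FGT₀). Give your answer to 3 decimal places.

6 of the 11 individuals have income below £952.
H = 6/11 = 0.545.

0.545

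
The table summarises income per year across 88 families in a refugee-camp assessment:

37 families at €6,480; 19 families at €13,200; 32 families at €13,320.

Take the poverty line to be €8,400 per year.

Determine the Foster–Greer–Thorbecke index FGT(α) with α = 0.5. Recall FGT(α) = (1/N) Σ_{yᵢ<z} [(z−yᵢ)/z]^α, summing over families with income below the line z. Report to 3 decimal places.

0.201

Poor units: 37×€6,480 (q = 37 of N = 88).
Relative gaps: (8400−6480)/8400 = 0.2286 (×37).
Raised to α = 0.5: 0.47809 (×37).
Sum = 17.689383; FGT(0.5) = 17.689383 / 88 = 0.201.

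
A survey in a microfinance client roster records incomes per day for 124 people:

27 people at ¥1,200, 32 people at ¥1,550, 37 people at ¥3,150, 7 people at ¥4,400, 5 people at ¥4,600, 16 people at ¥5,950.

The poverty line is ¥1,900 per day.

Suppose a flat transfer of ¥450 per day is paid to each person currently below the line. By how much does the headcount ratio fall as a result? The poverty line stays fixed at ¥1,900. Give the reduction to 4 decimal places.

0.2581

Before: below the line — 27×¥1,200, 32×¥1,550; headcount ratio = 0.475806.
After the ¥450 transfer: below the line — 27×¥1,650; headcount ratio = 0.217742.
Reduction = 0.475806 − 0.217742 = 0.2581.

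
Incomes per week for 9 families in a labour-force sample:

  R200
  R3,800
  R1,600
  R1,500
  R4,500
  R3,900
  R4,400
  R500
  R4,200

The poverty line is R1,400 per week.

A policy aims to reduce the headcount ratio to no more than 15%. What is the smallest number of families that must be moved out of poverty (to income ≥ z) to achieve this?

1

Currently q = 2 of N = 9 are below the line (H = 0.222).
A headcount ratio of at most 15% allows at most ⌊0.15 × 9⌋ = 1 poor families.
So at least 2 − 1 = 1 must be lifted.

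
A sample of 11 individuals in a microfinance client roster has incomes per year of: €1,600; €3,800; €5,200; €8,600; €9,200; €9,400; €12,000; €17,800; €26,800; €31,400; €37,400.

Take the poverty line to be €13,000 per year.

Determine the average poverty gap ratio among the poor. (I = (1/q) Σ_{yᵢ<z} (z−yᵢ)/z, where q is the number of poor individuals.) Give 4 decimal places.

0.4527

Below the line: €1,600, €3,800, €5,200, €8,600, €9,200, €9,400, €12,000 (q = 7 of N = 11).
Shortfall ratios (z−y)/z: 0.8769, 0.7077, 0.6000, 0.3385, 0.2923, 0.2769, 0.0769; sum = 3.169231.
The income-gap ratio divides by q (the poor only): 3.169231 / 7 = 0.4527.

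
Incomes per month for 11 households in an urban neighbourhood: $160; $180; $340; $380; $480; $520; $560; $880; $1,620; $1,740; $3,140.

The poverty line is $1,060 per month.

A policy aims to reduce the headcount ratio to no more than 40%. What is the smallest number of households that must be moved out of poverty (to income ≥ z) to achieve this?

4

8 of the 11 households are poor, so H = 8/11 = 0.727.
A headcount ratio of at most 40% allows at most ⌊0.40 × 11⌋ = 4 poor households.
So at least 8 − 4 = 4 must be lifted.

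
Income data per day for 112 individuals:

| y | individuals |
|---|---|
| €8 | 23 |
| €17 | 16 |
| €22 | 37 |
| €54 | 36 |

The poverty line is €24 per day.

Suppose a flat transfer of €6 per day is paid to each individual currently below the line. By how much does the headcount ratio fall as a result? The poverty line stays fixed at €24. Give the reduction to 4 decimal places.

Before: below the line — 23×€8, 16×€17, 37×€22; headcount ratio = 0.678571.
After the €6 transfer: below the line — 23×€14, 16×€23; headcount ratio = 0.348214.
Reduction = 0.678571 − 0.348214 = 0.3304.

0.3304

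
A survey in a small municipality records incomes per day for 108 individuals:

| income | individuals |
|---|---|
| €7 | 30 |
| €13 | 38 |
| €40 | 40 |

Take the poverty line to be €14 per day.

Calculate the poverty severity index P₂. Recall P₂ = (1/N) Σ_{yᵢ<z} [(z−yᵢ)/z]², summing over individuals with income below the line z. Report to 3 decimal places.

Below z: 30×€7, 38×€13 (q = 68 of N = 108).
Relative gaps: (14−7)/14 = 0.5000 (×30); (14−13)/14 = 0.0714 (×38).
Squared: 0.2500 (×30); 0.0051 (×38).
Sum = 7.693878; P₂ = 7.693878 / 108 = 0.071.

0.071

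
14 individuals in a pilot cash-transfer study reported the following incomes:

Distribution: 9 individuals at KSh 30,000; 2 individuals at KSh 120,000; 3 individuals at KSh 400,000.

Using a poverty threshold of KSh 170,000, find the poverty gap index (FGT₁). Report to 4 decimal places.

0.5714

Below z: 9×KSh 30,000, 2×KSh 120,000 (q = 11 of N = 14).
Gap ratios (z−y)/z: (170000−30000)/170000 = 0.8235 (×9); (170000−120000)/170000 = 0.2941 (×2).
Sum of shortfalls = 8.000000; P₁ averages over all N: 8.000000 / 14 = 0.5714.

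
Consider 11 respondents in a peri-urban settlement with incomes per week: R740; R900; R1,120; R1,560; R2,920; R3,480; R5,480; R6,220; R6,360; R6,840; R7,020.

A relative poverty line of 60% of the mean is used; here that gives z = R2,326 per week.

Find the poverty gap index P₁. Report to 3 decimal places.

0.195

Incomes under z: R740, R900, R1,120, R1,560 (q = 4 of N = 11).
Shortfall ratios: (2326−740)/2326 = 0.6819; (2326−900)/2326 = 0.6131; (2326−1120)/2326 = 0.5185; (2326−1560)/2326 = 0.3293.
Sum of shortfalls = 2.142734; P₁ averages over all N: 2.142734 / 11 = 0.195.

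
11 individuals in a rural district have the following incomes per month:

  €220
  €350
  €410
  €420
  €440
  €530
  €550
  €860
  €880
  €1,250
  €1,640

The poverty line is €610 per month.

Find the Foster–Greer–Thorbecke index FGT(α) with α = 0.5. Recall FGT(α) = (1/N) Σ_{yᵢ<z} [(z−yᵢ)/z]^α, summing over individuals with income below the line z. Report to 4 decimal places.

0.3443

Incomes under z: €220, €350, €410, €420, €440, €530, €550 (q = 7 of N = 11).
Gap ratios (z−y)/z: (610−220)/610 = 0.6393; (610−350)/610 = 0.4262; (610−410)/610 = 0.3279; (610−420)/610 = 0.3115; (610−440)/610 = 0.2787; (610−530)/610 = 0.1311; (610−550)/610 = 0.0984.
Raised to α = 0.5: 0.79959; 0.65286; 0.57260; 0.55810; 0.52791; 0.36214; 0.31363.
Sum = 3.786828; FGT(0.5) = 3.786828 / 11 = 0.3443.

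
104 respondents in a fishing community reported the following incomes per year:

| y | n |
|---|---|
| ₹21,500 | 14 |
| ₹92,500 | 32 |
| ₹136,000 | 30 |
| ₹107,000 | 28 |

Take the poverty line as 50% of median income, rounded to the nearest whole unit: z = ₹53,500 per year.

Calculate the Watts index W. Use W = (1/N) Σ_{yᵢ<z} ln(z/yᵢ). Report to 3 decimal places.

0.123

Below the line: 14×₹21,500 (q = 14 of N = 104).
Log shortfalls: ln(53500/21500) = 0.9116 (×14).
W = 12.762802 / 104 = 0.123.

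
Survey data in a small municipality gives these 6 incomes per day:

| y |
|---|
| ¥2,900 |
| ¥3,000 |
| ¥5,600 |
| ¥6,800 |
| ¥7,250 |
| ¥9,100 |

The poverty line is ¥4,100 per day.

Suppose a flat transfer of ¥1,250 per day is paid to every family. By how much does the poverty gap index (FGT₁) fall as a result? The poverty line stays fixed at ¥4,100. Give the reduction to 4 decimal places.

Before: below the line — ¥2,900, ¥3,000; poverty gap index (FGT₁) = 0.093496.
After the ¥1,250 transfer: below the line — none; poverty gap index (FGT₁) = 0.000000.
Reduction = 0.093496 − 0.000000 = 0.0935.

0.0935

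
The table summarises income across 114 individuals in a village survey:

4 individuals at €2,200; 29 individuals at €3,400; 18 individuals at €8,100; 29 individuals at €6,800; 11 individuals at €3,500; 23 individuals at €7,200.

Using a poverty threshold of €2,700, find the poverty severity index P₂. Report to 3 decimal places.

Poor units: 4×€2,200 (q = 4 of N = 114).
Shortfall ratios: (2700−2200)/2700 = 0.1852 (×4).
Squared: 0.0343 (×4).
Sum = 0.137174; P₂ = 0.137174 / 114 = 0.001.

0.001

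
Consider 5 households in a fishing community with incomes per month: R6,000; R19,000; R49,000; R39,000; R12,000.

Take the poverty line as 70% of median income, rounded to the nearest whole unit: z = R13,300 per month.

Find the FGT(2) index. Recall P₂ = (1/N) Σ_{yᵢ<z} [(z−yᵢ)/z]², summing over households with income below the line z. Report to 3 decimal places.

Incomes under z: R6,000, R12,000 (q = 2 of N = 5).
Shortfall ratios: (13300−6000)/13300 = 0.5489; (13300−12000)/13300 = 0.0977.
Squared: 0.3013; 0.0096.
Sum = 0.310815; P₂ = 0.310815 / 5 = 0.062.

0.062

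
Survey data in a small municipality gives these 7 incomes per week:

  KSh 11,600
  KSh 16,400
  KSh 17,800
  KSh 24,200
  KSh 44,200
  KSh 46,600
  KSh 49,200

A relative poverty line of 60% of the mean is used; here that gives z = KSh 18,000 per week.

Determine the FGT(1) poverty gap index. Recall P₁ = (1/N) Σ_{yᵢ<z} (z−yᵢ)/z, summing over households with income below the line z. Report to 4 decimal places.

Poor units: KSh 11,600, KSh 16,400, KSh 17,800 (q = 3 of N = 7).
Gap ratios (z−y)/z: (18000−11600)/18000 = 0.3556; (18000−16400)/18000 = 0.0889; (18000−17800)/18000 = 0.0111.
Sum of shortfalls = 0.455556; P₁ averages over all N: 0.455556 / 7 = 0.0651.

0.0651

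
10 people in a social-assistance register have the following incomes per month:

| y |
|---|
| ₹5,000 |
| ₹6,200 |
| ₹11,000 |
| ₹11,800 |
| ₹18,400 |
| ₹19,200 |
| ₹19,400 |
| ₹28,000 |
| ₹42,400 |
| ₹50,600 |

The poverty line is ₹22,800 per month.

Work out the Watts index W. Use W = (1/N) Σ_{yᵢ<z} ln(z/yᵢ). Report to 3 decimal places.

Below z: ₹5,000, ₹6,200, ₹11,000, ₹11,800, ₹18,400, ₹19,200, ₹19,400 (q = 7 of N = 10).
Log gaps: ln(22800/5000) = 1.5173; ln(22800/6200) = 1.3022; ln(22800/11000) = 0.7289; ln(22800/11800) = 0.6587; ln(22800/18400) = 0.2144; ln(22800/19200) = 0.1719; ln(22800/19400) = 0.1615.
W = 4.754808 / 10 = 0.475.

0.475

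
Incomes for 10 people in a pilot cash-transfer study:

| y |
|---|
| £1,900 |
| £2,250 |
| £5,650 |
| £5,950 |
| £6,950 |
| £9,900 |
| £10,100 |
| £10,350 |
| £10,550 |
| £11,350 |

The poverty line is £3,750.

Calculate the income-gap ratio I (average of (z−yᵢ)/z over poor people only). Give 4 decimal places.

Below z: £1,900, £2,250 (q = 2 of N = 10).
Shortfall ratios (z−y)/z: 0.4933, 0.4000; sum = 0.893333.
The income-gap ratio divides by q (the poor only): 0.893333 / 2 = 0.4467.

0.4467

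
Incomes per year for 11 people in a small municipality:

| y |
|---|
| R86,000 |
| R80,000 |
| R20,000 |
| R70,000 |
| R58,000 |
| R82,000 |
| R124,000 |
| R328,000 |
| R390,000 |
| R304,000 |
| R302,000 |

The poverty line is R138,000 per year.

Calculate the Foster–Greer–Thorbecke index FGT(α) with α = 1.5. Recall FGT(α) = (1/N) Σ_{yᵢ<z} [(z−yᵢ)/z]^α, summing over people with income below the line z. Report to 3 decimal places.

0.216

Incomes under z: R20,000, R58,000, R70,000, R80,000, R82,000, R86,000, R124,000 (q = 7 of N = 11).
Gap ratios (z−y)/z: (138000−20000)/138000 = 0.8551; (138000−58000)/138000 = 0.5797; (138000−70000)/138000 = 0.4928; (138000−80000)/138000 = 0.4203; (138000−82000)/138000 = 0.4058; (138000−86000)/138000 = 0.3768; (138000−124000)/138000 = 0.1014.
Raised to α = 1.5: 0.79069; 0.44138; 0.34590; 0.27247; 0.25850; 0.23131; 0.03231.
Sum = 2.372559; FGT(1.5) = 2.372559 / 11 = 0.216.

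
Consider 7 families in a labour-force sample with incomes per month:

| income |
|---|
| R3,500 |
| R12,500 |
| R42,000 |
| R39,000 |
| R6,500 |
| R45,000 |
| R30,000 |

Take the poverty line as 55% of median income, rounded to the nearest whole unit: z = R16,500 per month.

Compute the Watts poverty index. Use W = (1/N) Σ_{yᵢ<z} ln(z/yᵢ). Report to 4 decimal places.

0.3943

Incomes under z: R3,500, R6,500, R12,500 (q = 3 of N = 7).
ln(z/y) terms: ln(16500/3500) = 1.5506; ln(16500/6500) = 0.9316; ln(16500/12500) = 0.2776.
W = 2.759787 / 7 = 0.3943.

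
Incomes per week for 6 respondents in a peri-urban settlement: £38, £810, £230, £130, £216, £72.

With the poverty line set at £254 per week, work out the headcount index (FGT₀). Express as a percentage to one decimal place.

83.3%

5 of the 6 respondents have income below £254.
H = 5/6 = 83.3%.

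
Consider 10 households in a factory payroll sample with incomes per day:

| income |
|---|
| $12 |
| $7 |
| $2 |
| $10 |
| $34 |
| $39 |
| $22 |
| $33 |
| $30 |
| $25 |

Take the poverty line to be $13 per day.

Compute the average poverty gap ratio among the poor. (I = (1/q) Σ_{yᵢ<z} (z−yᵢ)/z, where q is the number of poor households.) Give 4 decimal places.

Incomes under z: $2, $7, $10, $12 (q = 4 of N = 10).
Shortfall ratios (z−y)/z: 0.8462, 0.4615, 0.2308, 0.0769; sum = 1.615385.
The income-gap ratio divides by q (the poor only): 1.615385 / 4 = 0.4038.

0.4038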